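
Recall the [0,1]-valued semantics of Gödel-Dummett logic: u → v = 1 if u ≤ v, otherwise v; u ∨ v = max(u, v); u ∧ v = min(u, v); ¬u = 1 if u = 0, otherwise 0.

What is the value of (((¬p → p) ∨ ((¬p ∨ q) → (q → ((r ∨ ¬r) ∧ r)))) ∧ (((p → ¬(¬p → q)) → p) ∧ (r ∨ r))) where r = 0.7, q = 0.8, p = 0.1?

0.70

¬p: Gödel ¬ of 0.1 = 0 (operand ≠ 0)
(¬p → p): 0 ≤ 0.1, so result = 1
¬p: Gödel ¬ of 0.1 = 0 (operand ≠ 0)
(¬p ∨ q) = max(0, 0.8) = 0.8
¬r: Gödel ¬ of 0.7 = 0 (operand ≠ 0)
(r ∨ ¬r) = max(0.7, 0) = 0.7
((r ∨ ¬r) ∧ r) = min(0.7, 0.7) = 0.7
(q → ((r ∨ ¬r) ∧ r)): 0.8 > 0.7, so result = 0.7
((¬p ∨ q) → (q → ((r ∨ ¬r) ∧ r))): 0.8 > 0.7, so result = 0.7
((¬p → p) ∨ ((¬p ∨ q) → (q → ((r ∨ ¬r) ∧ r)))) = max(1, 0.7) = 1
¬p: Gödel ¬ of 0.1 = 0 (operand ≠ 0)
(¬p → q): 0 ≤ 0.8, so result = 1
¬(¬p → q): Gödel ¬ of 1 = 0 (operand ≠ 0)
(p → ¬(¬p → q)): 0.1 > 0, so result = 0
((p → ¬(¬p → q)) → p): 0 ≤ 0.1, so result = 1
(r ∨ r) = max(0.7, 0.7) = 0.7
(((p → ¬(¬p → q)) → p) ∧ (r ∨ r)) = min(1, 0.7) = 0.7
(((¬p → p) ∨ ((¬p ∨ q) → (q → ((r ∨ ¬r) ∧ r)))) ∧ (((p → ¬(¬p → q)) → p) ∧ (r ∨ r))) = min(1, 0.7) = 0.7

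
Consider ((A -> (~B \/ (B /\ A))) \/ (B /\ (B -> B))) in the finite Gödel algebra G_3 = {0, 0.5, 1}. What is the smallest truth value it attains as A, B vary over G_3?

The minimum is attained at A = 1, B = 0.5:
  ~B: Gödel ¬ of 0.5 = 0 (operand ≠ 0)
  (B /\ A) = min(0.5, 1) = 0.5
  (~B \/ (B /\ A)) = max(0, 0.5) = 0.5
  (A -> (~B \/ (B /\ A))): 1 > 0.5, so result = 0.5
  (B -> B): 0.5 ≤ 0.5, so result = 1
  (B /\ (B -> B)) = min(0.5, 1) = 0.5
  ((A -> (~B \/ (B /\ A))) \/ (B /\ (B -> B))) = max(0.5, 0.5) = 0.5
Checking all 9 assignments confirms none give a value below 0.50.

0.50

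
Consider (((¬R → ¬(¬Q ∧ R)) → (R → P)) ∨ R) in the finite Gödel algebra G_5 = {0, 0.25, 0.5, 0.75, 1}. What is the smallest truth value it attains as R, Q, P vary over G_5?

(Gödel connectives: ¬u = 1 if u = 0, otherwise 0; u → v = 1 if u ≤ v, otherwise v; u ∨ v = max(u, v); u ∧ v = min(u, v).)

The minimum is attained at R = 0.25, Q = 0, P = 0:
  ¬R: Gödel ¬ of 0.25 = 0 (operand ≠ 0)
  ¬Q: Gödel ¬ of 0 = 1 (operand is 0)
  (¬Q ∧ R) = min(1, 0.25) = 0.25
  ¬(¬Q ∧ R): Gödel ¬ of 0.25 = 0 (operand ≠ 0)
  (¬R → ¬(¬Q ∧ R)): 0 ≤ 0, so result = 1
  (R → P): 0.25 > 0, so result = 0
  ((¬R → ¬(¬Q ∧ R)) → (R → P)): 1 > 0, so result = 0
  (((¬R → ¬(¬Q ∧ R)) → (R → P)) ∨ R) = max(0, 0.25) = 0.25
Checking all 125 assignments confirms none give a value below 0.25.

0.25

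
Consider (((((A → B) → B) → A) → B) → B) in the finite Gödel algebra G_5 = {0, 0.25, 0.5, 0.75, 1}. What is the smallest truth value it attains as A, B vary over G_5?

0.25

The minimum is attained at A = 0, B = 0.25:
  (A → B): 0 ≤ 0.25, so result = 1
  ((A → B) → B): 1 > 0.25, so result = 0.25
  (((A → B) → B) → A): 0.25 > 0, so result = 0
  ((((A → B) → B) → A) → B): 0 ≤ 0.25, so result = 1
  (((((A → B) → B) → A) → B) → B): 1 > 0.25, so result = 0.25
Checking all 25 assignments confirms none give a value below 0.25.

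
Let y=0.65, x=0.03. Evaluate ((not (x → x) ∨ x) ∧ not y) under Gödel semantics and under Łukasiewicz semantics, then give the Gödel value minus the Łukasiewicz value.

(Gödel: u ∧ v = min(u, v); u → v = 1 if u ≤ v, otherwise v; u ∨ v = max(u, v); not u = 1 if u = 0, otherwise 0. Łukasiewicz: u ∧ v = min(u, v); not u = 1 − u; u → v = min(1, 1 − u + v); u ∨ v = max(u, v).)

Gödel evaluation:
  (x → x): 0.03 ≤ 0.03, so result = 1
  not (x → x): Gödel ¬ of 1 = 0 (operand ≠ 0)
  (not (x → x) ∨ x) = max(0, 0.03) = 0.03
  not y: Gödel ¬ of 0.65 = 0 (operand ≠ 0)
  ((not (x → x) ∨ x) ∧ not y) = min(0.03, 0) = 0
  Gödel value = 0
Łukasiewicz evaluation:
  (x → x): min(1, 1 − 0.03 + 0.03) = 1
  not (x → x): Łukasiewicz ¬ gives 1 − 1 = 0
  (not (x → x) ∨ x) = max(0, 0.03) = 0.03
  not y: Łukasiewicz ¬ gives 1 − 0.65 = 0.35
  ((not (x → x) ∨ x) ∧ not y) = min(0.03, 0.35) = 0.03
  Łukasiewicz value = 0.03
Difference: 0 − 0.03 = -0.03

-0.03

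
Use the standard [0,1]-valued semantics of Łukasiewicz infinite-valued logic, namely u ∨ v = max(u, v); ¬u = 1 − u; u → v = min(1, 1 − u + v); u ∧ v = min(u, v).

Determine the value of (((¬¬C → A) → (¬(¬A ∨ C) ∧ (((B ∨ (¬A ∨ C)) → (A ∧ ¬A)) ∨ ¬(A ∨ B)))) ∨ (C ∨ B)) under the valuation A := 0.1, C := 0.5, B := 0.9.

0.90

¬C: Łukasiewicz ¬ gives 1 − 0.5 = 0.5
¬¬C: Łukasiewicz ¬ gives 1 − 0.5 = 0.5
(¬¬C → A): min(1, 1 − 0.5 + 0.1) = 0.6
¬A: Łukasiewicz ¬ gives 1 − 0.1 = 0.9
(¬A ∨ C) = max(0.9, 0.5) = 0.9
¬(¬A ∨ C): Łukasiewicz ¬ gives 1 − 0.9 = 0.1
¬A: Łukasiewicz ¬ gives 1 − 0.1 = 0.9
(¬A ∨ C) = max(0.9, 0.5) = 0.9
(B ∨ (¬A ∨ C)) = max(0.9, 0.9) = 0.9
¬A: Łukasiewicz ¬ gives 1 − 0.1 = 0.9
(A ∧ ¬A) = min(0.1, 0.9) = 0.1
((B ∨ (¬A ∨ C)) → (A ∧ ¬A)): min(1, 1 − 0.9 + 0.1) = 0.2
(A ∨ B) = max(0.1, 0.9) = 0.9
¬(A ∨ B): Łukasiewicz ¬ gives 1 − 0.9 = 0.1
(((B ∨ (¬A ∨ C)) → (A ∧ ¬A)) ∨ ¬(A ∨ B)) = max(0.2, 0.1) = 0.2
(¬(¬A ∨ C) ∧ (((B ∨ (¬A ∨ C)) → (A ∧ ¬A)) ∨ ¬(A ∨ B))) = min(0.1, 0.2) = 0.1
((¬¬C → A) → (¬(¬A ∨ C) ∧ (((B ∨ (¬A ∨ C)) → (A ∧ ¬A)) ∨ ¬(A ∨ B)))): min(1, 1 − 0.6 + 0.1) = 0.5
(C ∨ B) = max(0.5, 0.9) = 0.9
(((¬¬C → A) → (¬(¬A ∨ C) ∧ (((B ∨ (¬A ∨ C)) → (A ∧ ¬A)) ∨ ¬(A ∨ B)))) ∨ (C ∨ B)) = max(0.5, 0.9) = 0.9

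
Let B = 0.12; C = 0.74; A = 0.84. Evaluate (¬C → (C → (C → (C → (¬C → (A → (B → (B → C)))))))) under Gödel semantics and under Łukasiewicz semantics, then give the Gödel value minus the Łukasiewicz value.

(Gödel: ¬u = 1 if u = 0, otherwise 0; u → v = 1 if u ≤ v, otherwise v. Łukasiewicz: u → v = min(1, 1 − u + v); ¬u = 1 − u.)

Gödel evaluation:
  ¬C: Gödel ¬ of 0.74 = 0 (operand ≠ 0)
  ¬C: Gödel ¬ of 0.74 = 0 (operand ≠ 0)
  (B → C): 0.12 ≤ 0.74, so result = 1
  (B → (B → C)): 0.12 ≤ 1, so result = 1
  (A → (B → (B → C))): 0.84 ≤ 1, so result = 1
  (¬C → (A → (B → (B → C)))): 0 ≤ 1, so result = 1
  (C → (¬C → (A → (B → (B → C))))): 0.74 ≤ 1, so result = 1
  (C → (C → (¬C → (A → (B → (B → C)))))): 0.74 ≤ 1, so result = 1
  (C → (C → (C → (¬C → (A → (B → (B → C))))))): 0.74 ≤ 1, so result = 1
  (¬C → (C → (C → (C → (¬C → (A → (B → (B → C)))))))): 0 ≤ 1, so result = 1
  Gödel value = 1
Łukasiewicz evaluation:
  ¬C: Łukasiewicz ¬ gives 1 − 0.74 = 0.26
  ¬C: Łukasiewicz ¬ gives 1 − 0.74 = 0.26
  (B → C): min(1, 1 − 0.12 + 0.74) = 1
  (B → (B → C)): min(1, 1 − 0.12 + 1) = 1
  (A → (B → (B → C))): min(1, 1 − 0.84 + 1) = 1
  (¬C → (A → (B → (B → C)))): min(1, 1 − 0.26 + 1) = 1
  (C → (¬C → (A → (B → (B → C))))): min(1, 1 − 0.74 + 1) = 1
  (C → (C → (¬C → (A → (B → (B → C)))))): min(1, 1 − 0.74 + 1) = 1
  (C → (C → (C → (¬C → (A → (B → (B → C))))))): min(1, 1 − 0.74 + 1) = 1
  (¬C → (C → (C → (C → (¬C → (A → (B → (B → C)))))))): min(1, 1 − 0.26 + 1) = 1
  Łukasiewicz value = 1
Difference: 1 − 1 = 0.00

0.00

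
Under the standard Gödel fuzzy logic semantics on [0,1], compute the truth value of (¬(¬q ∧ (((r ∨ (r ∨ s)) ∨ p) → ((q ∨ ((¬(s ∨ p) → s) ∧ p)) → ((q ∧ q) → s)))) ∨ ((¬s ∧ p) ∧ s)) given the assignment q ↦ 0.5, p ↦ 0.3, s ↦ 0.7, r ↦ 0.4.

¬q: Gödel ¬ of 0.5 = 0 (operand ≠ 0)
(r ∨ s) = max(0.4, 0.7) = 0.7
(r ∨ (r ∨ s)) = max(0.4, 0.7) = 0.7
((r ∨ (r ∨ s)) ∨ p) = max(0.7, 0.3) = 0.7
(s ∨ p) = max(0.7, 0.3) = 0.7
¬(s ∨ p): Gödel ¬ of 0.7 = 0 (operand ≠ 0)
(¬(s ∨ p) → s): 0 ≤ 0.7, so result = 1
((¬(s ∨ p) → s) ∧ p) = min(1, 0.3) = 0.3
(q ∨ ((¬(s ∨ p) → s) ∧ p)) = max(0.5, 0.3) = 0.5
(q ∧ q) = min(0.5, 0.5) = 0.5
((q ∧ q) → s): 0.5 ≤ 0.7, so result = 1
((q ∨ ((¬(s ∨ p) → s) ∧ p)) → ((q ∧ q) → s)): 0.5 ≤ 1, so result = 1
(((r ∨ (r ∨ s)) ∨ p) → ((q ∨ ((¬(s ∨ p) → s) ∧ p)) → ((q ∧ q) → s))): 0.7 ≤ 1, so result = 1
(¬q ∧ (((r ∨ (r ∨ s)) ∨ p) → ((q ∨ ((¬(s ∨ p) → s) ∧ p)) → ((q ∧ q) → s)))) = min(0, 1) = 0
¬(¬q ∧ (((r ∨ (r ∨ s)) ∨ p) → ((q ∨ ((¬(s ∨ p) → s) ∧ p)) → ((q ∧ q) → s)))): Gödel ¬ of 0 = 1 (operand is 0)
¬s: Gödel ¬ of 0.7 = 0 (operand ≠ 0)
(¬s ∧ p) = min(0, 0.3) = 0
((¬s ∧ p) ∧ s) = min(0, 0.7) = 0
(¬(¬q ∧ (((r ∨ (r ∨ s)) ∨ p) → ((q ∨ ((¬(s ∨ p) → s) ∧ p)) → ((q ∧ q) → s)))) ∨ ((¬s ∧ p) ∧ s)) = max(1, 0) = 1

1.00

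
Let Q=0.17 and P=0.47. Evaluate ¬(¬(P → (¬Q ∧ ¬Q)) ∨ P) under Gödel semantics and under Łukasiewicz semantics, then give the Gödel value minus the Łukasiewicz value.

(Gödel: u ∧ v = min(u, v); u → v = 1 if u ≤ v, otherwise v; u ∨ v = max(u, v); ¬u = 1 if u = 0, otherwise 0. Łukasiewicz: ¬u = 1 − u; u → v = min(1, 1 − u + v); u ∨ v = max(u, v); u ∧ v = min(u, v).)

-0.53

Gödel evaluation:
  ¬Q: Gödel ¬ of 0.17 = 0 (operand ≠ 0)
  ¬Q: Gödel ¬ of 0.17 = 0 (operand ≠ 0)
  (¬Q ∧ ¬Q) = min(0, 0) = 0
  (P → (¬Q ∧ ¬Q)): 0.47 > 0, so result = 0
  ¬(P → (¬Q ∧ ¬Q)): Gödel ¬ of 0 = 1 (operand is 0)
  (¬(P → (¬Q ∧ ¬Q)) ∨ P) = max(1, 0.47) = 1
  ¬(¬(P → (¬Q ∧ ¬Q)) ∨ P): Gödel ¬ of 1 = 0 (operand ≠ 0)
  Gödel value = 0
Łukasiewicz evaluation:
  ¬Q: Łukasiewicz ¬ gives 1 − 0.17 = 0.83
  ¬Q: Łukasiewicz ¬ gives 1 − 0.17 = 0.83
  (¬Q ∧ ¬Q) = min(0.83, 0.83) = 0.83
  (P → (¬Q ∧ ¬Q)): min(1, 1 − 0.47 + 0.83) = 1
  ¬(P → (¬Q ∧ ¬Q)): Łukasiewicz ¬ gives 1 − 1 = 0
  (¬(P → (¬Q ∧ ¬Q)) ∨ P) = max(0, 0.47) = 0.47
  ¬(¬(P → (¬Q ∧ ¬Q)) ∨ P): Łukasiewicz ¬ gives 1 − 0.47 = 0.53
  Łukasiewicz value = 0.53
Difference: 0 − 0.53 = -0.53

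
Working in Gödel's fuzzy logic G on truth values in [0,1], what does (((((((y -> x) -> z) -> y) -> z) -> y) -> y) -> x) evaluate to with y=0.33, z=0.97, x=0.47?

(y -> x): 0.33 ≤ 0.47, so result = 1
((y -> x) -> z): 1 > 0.97, so result = 0.97
(((y -> x) -> z) -> y): 0.97 > 0.33, so result = 0.33
((((y -> x) -> z) -> y) -> z): 0.33 ≤ 0.97, so result = 1
(((((y -> x) -> z) -> y) -> z) -> y): 1 > 0.33, so result = 0.33
((((((y -> x) -> z) -> y) -> z) -> y) -> y): 0.33 ≤ 0.33, so result = 1
(((((((y -> x) -> z) -> y) -> z) -> y) -> y) -> x): 1 > 0.47, so result = 0.47

0.47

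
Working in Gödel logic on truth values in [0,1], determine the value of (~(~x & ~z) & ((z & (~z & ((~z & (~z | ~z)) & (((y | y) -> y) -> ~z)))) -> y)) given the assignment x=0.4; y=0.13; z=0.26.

1.00

~x: Gödel ¬ of 0.4 = 0 (operand ≠ 0)
~z: Gödel ¬ of 0.26 = 0 (operand ≠ 0)
(~x & ~z) = min(0, 0) = 0
~(~x & ~z): Gödel ¬ of 0 = 1 (operand is 0)
~z: Gödel ¬ of 0.26 = 0 (operand ≠ 0)
~z: Gödel ¬ of 0.26 = 0 (operand ≠ 0)
~z: Gödel ¬ of 0.26 = 0 (operand ≠ 0)
~z: Gödel ¬ of 0.26 = 0 (operand ≠ 0)
(~z | ~z) = max(0, 0) = 0
(~z & (~z | ~z)) = min(0, 0) = 0
(y | y) = max(0.13, 0.13) = 0.13
((y | y) -> y): 0.13 ≤ 0.13, so result = 1
~z: Gödel ¬ of 0.26 = 0 (operand ≠ 0)
(((y | y) -> y) -> ~z): 1 > 0, so result = 0
((~z & (~z | ~z)) & (((y | y) -> y) -> ~z)) = min(0, 0) = 0
(~z & ((~z & (~z | ~z)) & (((y | y) -> y) -> ~z))) = min(0, 0) = 0
(z & (~z & ((~z & (~z | ~z)) & (((y | y) -> y) -> ~z)))) = min(0.26, 0) = 0
((z & (~z & ((~z & (~z | ~z)) & (((y | y) -> y) -> ~z)))) -> y): 0 ≤ 0.13, so result = 1
(~(~x & ~z) & ((z & (~z & ((~z & (~z | ~z)) & (((y | y) -> y) -> ~z)))) -> y)) = min(1, 1) = 1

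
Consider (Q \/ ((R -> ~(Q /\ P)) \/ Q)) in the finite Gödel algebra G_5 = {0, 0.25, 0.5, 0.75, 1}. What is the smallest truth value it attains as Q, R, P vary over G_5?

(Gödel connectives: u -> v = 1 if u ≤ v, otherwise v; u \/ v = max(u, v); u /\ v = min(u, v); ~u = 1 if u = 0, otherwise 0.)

The minimum is attained at Q = 0.25, R = 0.25, P = 0.25:
  (Q /\ P) = min(0.25, 0.25) = 0.25
  ~(Q /\ P): Gödel ¬ of 0.25 = 0 (operand ≠ 0)
  (R -> ~(Q /\ P)): 0.25 > 0, so result = 0
  ((R -> ~(Q /\ P)) \/ Q) = max(0, 0.25) = 0.25
  (Q \/ ((R -> ~(Q /\ P)) \/ Q)) = max(0.25, 0.25) = 0.25
Checking all 125 assignments confirms none give a value below 0.25.

0.25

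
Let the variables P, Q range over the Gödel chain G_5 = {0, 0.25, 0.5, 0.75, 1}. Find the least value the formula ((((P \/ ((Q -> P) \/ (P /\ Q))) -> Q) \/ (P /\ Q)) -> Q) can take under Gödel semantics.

The minimum is attained at P = 0, Q = 0.25:
  (Q -> P): 0.25 > 0, so result = 0
  (P /\ Q) = min(0, 0.25) = 0
  ((Q -> P) \/ (P /\ Q)) = max(0, 0) = 0
  (P \/ ((Q -> P) \/ (P /\ Q))) = max(0, 0) = 0
  ((P \/ ((Q -> P) \/ (P /\ Q))) -> Q): 0 ≤ 0.25, so result = 1
  (P /\ Q) = min(0, 0.25) = 0
  (((P \/ ((Q -> P) \/ (P /\ Q))) -> Q) \/ (P /\ Q)) = max(1, 0) = 1
  ((((P \/ ((Q -> P) \/ (P /\ Q))) -> Q) \/ (P /\ Q)) -> Q): 1 > 0.25, so result = 0.25
Checking all 25 assignments confirms none give a value below 0.25.

0.25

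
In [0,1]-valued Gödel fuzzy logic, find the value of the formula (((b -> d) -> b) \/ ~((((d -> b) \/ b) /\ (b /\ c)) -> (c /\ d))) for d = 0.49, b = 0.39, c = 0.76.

0.39

(b -> d): 0.39 ≤ 0.49, so result = 1
((b -> d) -> b): 1 > 0.39, so result = 0.39
(d -> b): 0.49 > 0.39, so result = 0.39
((d -> b) \/ b) = max(0.39, 0.39) = 0.39
(b /\ c) = min(0.39, 0.76) = 0.39
(((d -> b) \/ b) /\ (b /\ c)) = min(0.39, 0.39) = 0.39
(c /\ d) = min(0.76, 0.49) = 0.49
((((d -> b) \/ b) /\ (b /\ c)) -> (c /\ d)): 0.39 ≤ 0.49, so result = 1
~((((d -> b) \/ b) /\ (b /\ c)) -> (c /\ d)): Gödel ¬ of 1 = 0 (operand ≠ 0)
(((b -> d) -> b) \/ ~((((d -> b) \/ b) /\ (b /\ c)) -> (c /\ d))) = max(0.39, 0) = 0.39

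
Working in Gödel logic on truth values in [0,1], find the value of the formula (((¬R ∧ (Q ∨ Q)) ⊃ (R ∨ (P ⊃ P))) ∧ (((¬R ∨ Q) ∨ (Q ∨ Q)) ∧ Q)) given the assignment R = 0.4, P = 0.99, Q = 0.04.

¬R: Gödel ¬ of 0.4 = 0 (operand ≠ 0)
(Q ∨ Q) = max(0.04, 0.04) = 0.04
(¬R ∧ (Q ∨ Q)) = min(0, 0.04) = 0
(P ⊃ P): 0.99 ≤ 0.99, so result = 1
(R ∨ (P ⊃ P)) = max(0.4, 1) = 1
((¬R ∧ (Q ∨ Q)) ⊃ (R ∨ (P ⊃ P))): 0 ≤ 1, so result = 1
¬R: Gödel ¬ of 0.4 = 0 (operand ≠ 0)
(¬R ∨ Q) = max(0, 0.04) = 0.04
(Q ∨ Q) = max(0.04, 0.04) = 0.04
((¬R ∨ Q) ∨ (Q ∨ Q)) = max(0.04, 0.04) = 0.04
(((¬R ∨ Q) ∨ (Q ∨ Q)) ∧ Q) = min(0.04, 0.04) = 0.04
(((¬R ∧ (Q ∨ Q)) ⊃ (R ∨ (P ⊃ P))) ∧ (((¬R ∨ Q) ∨ (Q ∨ Q)) ∧ Q)) = min(1, 0.04) = 0.04

0.04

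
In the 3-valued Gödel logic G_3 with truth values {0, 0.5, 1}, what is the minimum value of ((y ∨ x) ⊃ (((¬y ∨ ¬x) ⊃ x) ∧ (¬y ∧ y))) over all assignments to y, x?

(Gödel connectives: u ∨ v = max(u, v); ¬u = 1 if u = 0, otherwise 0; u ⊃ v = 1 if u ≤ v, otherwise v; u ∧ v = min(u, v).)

0.00

The minimum is attained at y = 0, x = 0.5:
  (y ∨ x) = max(0, 0.5) = 0.5
  ¬y: Gödel ¬ of 0 = 1 (operand is 0)
  ¬x: Gödel ¬ of 0.5 = 0 (operand ≠ 0)
  (¬y ∨ ¬x) = max(1, 0) = 1
  ((¬y ∨ ¬x) ⊃ x): 1 > 0.5, so result = 0.5
  ¬y: Gödel ¬ of 0 = 1 (operand is 0)
  (¬y ∧ y) = min(1, 0) = 0
  (((¬y ∨ ¬x) ⊃ x) ∧ (¬y ∧ y)) = min(0.5, 0) = 0
  ((y ∨ x) ⊃ (((¬y ∨ ¬x) ⊃ x) ∧ (¬y ∧ y))): 0.5 > 0, so result = 0
Checking all 9 assignments confirms none give a value below 0.00.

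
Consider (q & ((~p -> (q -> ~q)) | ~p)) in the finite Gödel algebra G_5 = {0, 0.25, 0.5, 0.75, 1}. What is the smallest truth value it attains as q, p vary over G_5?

0.00

The minimum is attained at q = 0, p = 0:
  ~p: Gödel ¬ of 0 = 1 (operand is 0)
  ~q: Gödel ¬ of 0 = 1 (operand is 0)
  (q -> ~q): 0 ≤ 1, so result = 1
  (~p -> (q -> ~q)): 1 ≤ 1, so result = 1
  ~p: Gödel ¬ of 0 = 1 (operand is 0)
  ((~p -> (q -> ~q)) | ~p) = max(1, 1) = 1
  (q & ((~p -> (q -> ~q)) | ~p)) = min(0, 1) = 0
Checking all 25 assignments confirms none give a value below 0.00.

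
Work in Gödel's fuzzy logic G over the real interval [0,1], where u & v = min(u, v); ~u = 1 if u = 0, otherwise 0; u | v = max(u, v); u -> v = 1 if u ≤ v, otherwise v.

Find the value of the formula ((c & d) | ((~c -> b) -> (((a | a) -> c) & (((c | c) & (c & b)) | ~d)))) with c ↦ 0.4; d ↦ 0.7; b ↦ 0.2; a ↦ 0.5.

0.40

(c & d) = min(0.4, 0.7) = 0.4
~c: Gödel ¬ of 0.4 = 0 (operand ≠ 0)
(~c -> b): 0 ≤ 0.2, so result = 1
(a | a) = max(0.5, 0.5) = 0.5
((a | a) -> c): 0.5 > 0.4, so result = 0.4
(c | c) = max(0.4, 0.4) = 0.4
(c & b) = min(0.4, 0.2) = 0.2
((c | c) & (c & b)) = min(0.4, 0.2) = 0.2
~d: Gödel ¬ of 0.7 = 0 (operand ≠ 0)
(((c | c) & (c & b)) | ~d) = max(0.2, 0) = 0.2
(((a | a) -> c) & (((c | c) & (c & b)) | ~d)) = min(0.4, 0.2) = 0.2
((~c -> b) -> (((a | a) -> c) & (((c | c) & (c & b)) | ~d))): 1 > 0.2, so result = 0.2
((c & d) | ((~c -> b) -> (((a | a) -> c) & (((c | c) & (c & b)) | ~d)))) = max(0.4, 0.2) = 0.4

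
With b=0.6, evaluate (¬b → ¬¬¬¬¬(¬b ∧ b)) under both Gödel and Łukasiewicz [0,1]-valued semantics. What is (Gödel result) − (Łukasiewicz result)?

0.00

Gödel evaluation:
  ¬b: Gödel ¬ of 0.6 = 0 (operand ≠ 0)
  ¬b: Gödel ¬ of 0.6 = 0 (operand ≠ 0)
  (¬b ∧ b) = min(0, 0.6) = 0
  ¬(¬b ∧ b): Gödel ¬ of 0 = 1 (operand is 0)
  ¬¬(¬b ∧ b): Gödel ¬ of 1 = 0 (operand ≠ 0)
  ¬¬¬(¬b ∧ b): Gödel ¬ of 0 = 1 (operand is 0)
  ¬¬¬¬(¬b ∧ b): Gödel ¬ of 1 = 0 (operand ≠ 0)
  ¬¬¬¬¬(¬b ∧ b): Gödel ¬ of 0 = 1 (operand is 0)
  (¬b → ¬¬¬¬¬(¬b ∧ b)): 0 ≤ 1, so result = 1
  Gödel value = 1
Łukasiewicz evaluation:
  ¬b: Łukasiewicz ¬ gives 1 − 0.6 = 0.4
  ¬b: Łukasiewicz ¬ gives 1 − 0.6 = 0.4
  (¬b ∧ b) = min(0.4, 0.6) = 0.4
  ¬(¬b ∧ b): Łukasiewicz ¬ gives 1 − 0.4 = 0.6
  ¬¬(¬b ∧ b): Łukasiewicz ¬ gives 1 − 0.6 = 0.4
  ¬¬¬(¬b ∧ b): Łukasiewicz ¬ gives 1 − 0.4 = 0.6
  ¬¬¬¬(¬b ∧ b): Łukasiewicz ¬ gives 1 − 0.6 = 0.4
  ¬¬¬¬¬(¬b ∧ b): Łukasiewicz ¬ gives 1 − 0.4 = 0.6
  (¬b → ¬¬¬¬¬(¬b ∧ b)): min(1, 1 − 0.4 + 0.6) = 1
  Łukasiewicz value = 1
Difference: 1 − 1 = 0.00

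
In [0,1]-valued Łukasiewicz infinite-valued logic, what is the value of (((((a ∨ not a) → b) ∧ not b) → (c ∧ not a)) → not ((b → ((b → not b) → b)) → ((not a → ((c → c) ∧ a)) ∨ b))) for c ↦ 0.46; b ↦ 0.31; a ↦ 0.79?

0.31

not a: Łukasiewicz ¬ gives 1 − 0.79 = 0.21
(a ∨ not a) = max(0.79, 0.21) = 0.79
((a ∨ not a) → b): min(1, 1 − 0.79 + 0.31) = 0.52
not b: Łukasiewicz ¬ gives 1 − 0.31 = 0.69
(((a ∨ not a) → b) ∧ not b) = min(0.52, 0.69) = 0.52
not a: Łukasiewicz ¬ gives 1 − 0.79 = 0.21
(c ∧ not a) = min(0.46, 0.21) = 0.21
((((a ∨ not a) → b) ∧ not b) → (c ∧ not a)): min(1, 1 − 0.52 + 0.21) = 0.69
not b: Łukasiewicz ¬ gives 1 − 0.31 = 0.69
(b → not b): min(1, 1 − 0.31 + 0.69) = 1
((b → not b) → b): min(1, 1 − 1 + 0.31) = 0.31
(b → ((b → not b) → b)): min(1, 1 − 0.31 + 0.31) = 1
not a: Łukasiewicz ¬ gives 1 − 0.79 = 0.21
(c → c): min(1, 1 − 0.46 + 0.46) = 1
((c → c) ∧ a) = min(1, 0.79) = 0.79
(not a → ((c → c) ∧ a)): min(1, 1 − 0.21 + 0.79) = 1
((not a → ((c → c) ∧ a)) ∨ b) = max(1, 0.31) = 1
((b → ((b → not b) → b)) → ((not a → ((c → c) ∧ a)) ∨ b)): min(1, 1 − 1 + 1) = 1
not ((b → ((b → not b) → b)) → ((not a → ((c → c) ∧ a)) ∨ b)): Łukasiewicz ¬ gives 1 − 1 = 0
(((((a ∨ not a) → b) ∧ not b) → (c ∧ not a)) → not ((b → ((b → not b) → b)) → ((not a → ((c → c) ∧ a)) ∨ b))): min(1, 1 − 0.69 + 0) = 0.31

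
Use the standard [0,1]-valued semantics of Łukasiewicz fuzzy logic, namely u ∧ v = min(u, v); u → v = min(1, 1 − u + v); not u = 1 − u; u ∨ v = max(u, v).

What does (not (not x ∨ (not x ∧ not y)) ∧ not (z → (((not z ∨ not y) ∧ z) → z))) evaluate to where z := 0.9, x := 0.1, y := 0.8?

not x: Łukasiewicz ¬ gives 1 − 0.1 = 0.9
not x: Łukasiewicz ¬ gives 1 − 0.1 = 0.9
not y: Łukasiewicz ¬ gives 1 − 0.8 = 0.2
(not x ∧ not y) = min(0.9, 0.2) = 0.2
(not x ∨ (not x ∧ not y)) = max(0.9, 0.2) = 0.9
not (not x ∨ (not x ∧ not y)): Łukasiewicz ¬ gives 1 − 0.9 = 0.1
not z: Łukasiewicz ¬ gives 1 − 0.9 = 0.1
not y: Łukasiewicz ¬ gives 1 − 0.8 = 0.2
(not z ∨ not y) = max(0.1, 0.2) = 0.2
((not z ∨ not y) ∧ z) = min(0.2, 0.9) = 0.2
(((not z ∨ not y) ∧ z) → z): min(1, 1 − 0.2 + 0.9) = 1
(z → (((not z ∨ not y) ∧ z) → z)): min(1, 1 − 0.9 + 1) = 1
not (z → (((not z ∨ not y) ∧ z) → z)): Łukasiewicz ¬ gives 1 − 1 = 0
(not (not x ∨ (not x ∧ not y)) ∧ not (z → (((not z ∨ not y) ∧ z) → z))) = min(0.1, 0) = 0

0.00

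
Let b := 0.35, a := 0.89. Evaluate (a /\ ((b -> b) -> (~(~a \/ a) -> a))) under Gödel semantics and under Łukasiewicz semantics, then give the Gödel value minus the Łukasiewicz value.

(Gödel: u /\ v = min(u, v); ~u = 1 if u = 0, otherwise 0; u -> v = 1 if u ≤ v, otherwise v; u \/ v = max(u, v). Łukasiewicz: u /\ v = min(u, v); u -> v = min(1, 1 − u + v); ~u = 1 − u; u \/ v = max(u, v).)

Gödel evaluation:
  (b -> b): 0.35 ≤ 0.35, so result = 1
  ~a: Gödel ¬ of 0.89 = 0 (operand ≠ 0)
  (~a \/ a) = max(0, 0.89) = 0.89
  ~(~a \/ a): Gödel ¬ of 0.89 = 0 (operand ≠ 0)
  (~(~a \/ a) -> a): 0 ≤ 0.89, so result = 1
  ((b -> b) -> (~(~a \/ a) -> a)): 1 ≤ 1, so result = 1
  (a /\ ((b -> b) -> (~(~a \/ a) -> a))) = min(0.89, 1) = 0.89
  Gödel value = 0.89
Łukasiewicz evaluation:
  (b -> b): min(1, 1 − 0.35 + 0.35) = 1
  ~a: Łukasiewicz ¬ gives 1 − 0.89 = 0.11
  (~a \/ a) = max(0.11, 0.89) = 0.89
  ~(~a \/ a): Łukasiewicz ¬ gives 1 − 0.89 = 0.11
  (~(~a \/ a) -> a): min(1, 1 − 0.11 + 0.89) = 1
  ((b -> b) -> (~(~a \/ a) -> a)): min(1, 1 − 1 + 1) = 1
  (a /\ ((b -> b) -> (~(~a \/ a) -> a))) = min(0.89, 1) = 0.89
  Łukasiewicz value = 0.89
Difference: 0.89 − 0.89 = 0.00

0.00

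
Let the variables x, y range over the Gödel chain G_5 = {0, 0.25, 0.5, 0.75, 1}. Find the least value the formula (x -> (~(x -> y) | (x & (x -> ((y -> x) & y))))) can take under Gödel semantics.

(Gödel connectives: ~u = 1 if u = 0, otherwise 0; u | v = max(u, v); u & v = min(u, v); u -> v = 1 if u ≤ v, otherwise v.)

0.25

The minimum is attained at x = 0.5, y = 0.25:
  (x -> y): 0.5 > 0.25, so result = 0.25
  ~(x -> y): Gödel ¬ of 0.25 = 0 (operand ≠ 0)
  (y -> x): 0.25 ≤ 0.5, so result = 1
  ((y -> x) & y) = min(1, 0.25) = 0.25
  (x -> ((y -> x) & y)): 0.5 > 0.25, so result = 0.25
  (x & (x -> ((y -> x) & y))) = min(0.5, 0.25) = 0.25
  (~(x -> y) | (x & (x -> ((y -> x) & y)))) = max(0, 0.25) = 0.25
  (x -> (~(x -> y) | (x & (x -> ((y -> x) & y))))): 0.5 > 0.25, so result = 0.25
Checking all 25 assignments confirms none give a value below 0.25.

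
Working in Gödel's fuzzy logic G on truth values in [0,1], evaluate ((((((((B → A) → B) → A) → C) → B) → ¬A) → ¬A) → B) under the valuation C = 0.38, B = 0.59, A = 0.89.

(B → A): 0.59 ≤ 0.89, so result = 1
((B → A) → B): 1 > 0.59, so result = 0.59
(((B → A) → B) → A): 0.59 ≤ 0.89, so result = 1
((((B → A) → B) → A) → C): 1 > 0.38, so result = 0.38
(((((B → A) → B) → A) → C) → B): 0.38 ≤ 0.59, so result = 1
¬A: Gödel ¬ of 0.89 = 0 (operand ≠ 0)
((((((B → A) → B) → A) → C) → B) → ¬A): 1 > 0, so result = 0
¬A: Gödel ¬ of 0.89 = 0 (operand ≠ 0)
(((((((B → A) → B) → A) → C) → B) → ¬A) → ¬A): 0 ≤ 0, so result = 1
((((((((B → A) → B) → A) → C) → B) → ¬A) → ¬A) → B): 1 > 0.59, so result = 0.59

0.59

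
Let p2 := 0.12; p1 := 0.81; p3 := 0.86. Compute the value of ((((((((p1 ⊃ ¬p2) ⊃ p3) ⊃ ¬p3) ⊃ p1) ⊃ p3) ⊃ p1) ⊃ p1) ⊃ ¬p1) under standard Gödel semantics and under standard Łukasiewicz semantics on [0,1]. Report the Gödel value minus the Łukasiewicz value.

-0.33

Gödel evaluation:
  ¬p2: Gödel ¬ of 0.12 = 0 (operand ≠ 0)
  (p1 ⊃ ¬p2): 0.81 > 0, so result = 0
  ((p1 ⊃ ¬p2) ⊃ p3): 0 ≤ 0.86, so result = 1
  ¬p3: Gödel ¬ of 0.86 = 0 (operand ≠ 0)
  (((p1 ⊃ ¬p2) ⊃ p3) ⊃ ¬p3): 1 > 0, so result = 0
  ((((p1 ⊃ ¬p2) ⊃ p3) ⊃ ¬p3) ⊃ p1): 0 ≤ 0.81, so result = 1
  (((((p1 ⊃ ¬p2) ⊃ p3) ⊃ ¬p3) ⊃ p1) ⊃ p3): 1 > 0.86, so result = 0.86
  ((((((p1 ⊃ ¬p2) ⊃ p3) ⊃ ¬p3) ⊃ p1) ⊃ p3) ⊃ p1): 0.86 > 0.81, so result = 0.81
  (((((((p1 ⊃ ¬p2) ⊃ p3) ⊃ ¬p3) ⊃ p1) ⊃ p3) ⊃ p1) ⊃ p1): 0.81 ≤ 0.81, so result = 1
  ¬p1: Gödel ¬ of 0.81 = 0 (operand ≠ 0)
  ((((((((p1 ⊃ ¬p2) ⊃ p3) ⊃ ¬p3) ⊃ p1) ⊃ p3) ⊃ p1) ⊃ p1) ⊃ ¬p1): 1 > 0, so result = 0
  Gödel value = 0
Łukasiewicz evaluation:
  ¬p2: Łukasiewicz ¬ gives 1 − 0.12 = 0.88
  (p1 ⊃ ¬p2): min(1, 1 − 0.81 + 0.88) = 1
  ((p1 ⊃ ¬p2) ⊃ p3): min(1, 1 − 1 + 0.86) = 0.86
  ¬p3: Łukasiewicz ¬ gives 1 − 0.86 = 0.14
  (((p1 ⊃ ¬p2) ⊃ p3) ⊃ ¬p3): min(1, 1 − 0.86 + 0.14) = 0.28
  ((((p1 ⊃ ¬p2) ⊃ p3) ⊃ ¬p3) ⊃ p1): min(1, 1 − 0.28 + 0.81) = 1
  (((((p1 ⊃ ¬p2) ⊃ p3) ⊃ ¬p3) ⊃ p1) ⊃ p3): min(1, 1 − 1 + 0.86) = 0.86
  ((((((p1 ⊃ ¬p2) ⊃ p3) ⊃ ¬p3) ⊃ p1) ⊃ p3) ⊃ p1): min(1, 1 − 0.86 + 0.81) = 0.95
  (((((((p1 ⊃ ¬p2) ⊃ p3) ⊃ ¬p3) ⊃ p1) ⊃ p3) ⊃ p1) ⊃ p1): min(1, 1 − 0.95 + 0.81) = 0.86
  ¬p1: Łukasiewicz ¬ gives 1 − 0.81 = 0.19
  ((((((((p1 ⊃ ¬p2) ⊃ p3) ⊃ ¬p3) ⊃ p1) ⊃ p3) ⊃ p1) ⊃ p1) ⊃ ¬p1): min(1, 1 − 0.86 + 0.19) = 0.33
  Łukasiewicz value = 0.33
Difference: 0 − 0.33 = -0.33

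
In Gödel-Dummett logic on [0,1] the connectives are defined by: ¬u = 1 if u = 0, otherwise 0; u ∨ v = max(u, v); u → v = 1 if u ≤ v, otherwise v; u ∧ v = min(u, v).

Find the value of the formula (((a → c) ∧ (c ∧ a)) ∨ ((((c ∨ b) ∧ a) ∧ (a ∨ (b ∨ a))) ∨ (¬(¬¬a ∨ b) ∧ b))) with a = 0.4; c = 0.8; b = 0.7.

(a → c): 0.4 ≤ 0.8, so result = 1
(c ∧ a) = min(0.8, 0.4) = 0.4
((a → c) ∧ (c ∧ a)) = min(1, 0.4) = 0.4
(c ∨ b) = max(0.8, 0.7) = 0.8
((c ∨ b) ∧ a) = min(0.8, 0.4) = 0.4
(b ∨ a) = max(0.7, 0.4) = 0.7
(a ∨ (b ∨ a)) = max(0.4, 0.7) = 0.7
(((c ∨ b) ∧ a) ∧ (a ∨ (b ∨ a))) = min(0.4, 0.7) = 0.4
¬a: Gödel ¬ of 0.4 = 0 (operand ≠ 0)
¬¬a: Gödel ¬ of 0 = 1 (operand is 0)
(¬¬a ∨ b) = max(1, 0.7) = 1
¬(¬¬a ∨ b): Gödel ¬ of 1 = 0 (operand ≠ 0)
(¬(¬¬a ∨ b) ∧ b) = min(0, 0.7) = 0
((((c ∨ b) ∧ a) ∧ (a ∨ (b ∨ a))) ∨ (¬(¬¬a ∨ b) ∧ b)) = max(0.4, 0) = 0.4
(((a → c) ∧ (c ∧ a)) ∨ ((((c ∨ b) ∧ a) ∧ (a ∨ (b ∨ a))) ∨ (¬(¬¬a ∨ b) ∧ b))) = max(0.4, 0.4) = 0.4

0.40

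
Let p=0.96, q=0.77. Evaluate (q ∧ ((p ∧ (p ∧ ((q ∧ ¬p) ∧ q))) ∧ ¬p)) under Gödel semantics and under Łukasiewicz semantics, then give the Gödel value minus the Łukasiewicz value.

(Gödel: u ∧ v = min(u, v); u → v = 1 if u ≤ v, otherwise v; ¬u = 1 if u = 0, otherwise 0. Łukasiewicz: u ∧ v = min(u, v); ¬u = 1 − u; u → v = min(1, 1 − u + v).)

Gödel evaluation:
  ¬p: Gödel ¬ of 0.96 = 0 (operand ≠ 0)
  (q ∧ ¬p) = min(0.77, 0) = 0
  ((q ∧ ¬p) ∧ q) = min(0, 0.77) = 0
  (p ∧ ((q ∧ ¬p) ∧ q)) = min(0.96, 0) = 0
  (p ∧ (p ∧ ((q ∧ ¬p) ∧ q))) = min(0.96, 0) = 0
  ¬p: Gödel ¬ of 0.96 = 0 (operand ≠ 0)
  ((p ∧ (p ∧ ((q ∧ ¬p) ∧ q))) ∧ ¬p) = min(0, 0) = 0
  (q ∧ ((p ∧ (p ∧ ((q ∧ ¬p) ∧ q))) ∧ ¬p)) = min(0.77, 0) = 0
  Gödel value = 0
Łukasiewicz evaluation:
  ¬p: Łukasiewicz ¬ gives 1 − 0.96 = 0.04
  (q ∧ ¬p) = min(0.77, 0.04) = 0.04
  ((q ∧ ¬p) ∧ q) = min(0.04, 0.77) = 0.04
  (p ∧ ((q ∧ ¬p) ∧ q)) = min(0.96, 0.04) = 0.04
  (p ∧ (p ∧ ((q ∧ ¬p) ∧ q))) = min(0.96, 0.04) = 0.04
  ¬p: Łukasiewicz ¬ gives 1 − 0.96 = 0.04
  ((p ∧ (p ∧ ((q ∧ ¬p) ∧ q))) ∧ ¬p) = min(0.04, 0.04) = 0.04
  (q ∧ ((p ∧ (p ∧ ((q ∧ ¬p) ∧ q))) ∧ ¬p)) = min(0.77, 0.04) = 0.04
  Łukasiewicz value = 0.04
Difference: 0 − 0.04 = -0.04

-0.04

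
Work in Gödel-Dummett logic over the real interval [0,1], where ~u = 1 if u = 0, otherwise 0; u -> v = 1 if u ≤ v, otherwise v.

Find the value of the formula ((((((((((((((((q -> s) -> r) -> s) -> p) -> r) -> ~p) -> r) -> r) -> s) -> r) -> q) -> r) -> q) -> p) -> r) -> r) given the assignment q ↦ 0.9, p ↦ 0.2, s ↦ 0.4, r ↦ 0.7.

(q -> s): 0.9 > 0.4, so result = 0.4
((q -> s) -> r): 0.4 ≤ 0.7, so result = 1
(((q -> s) -> r) -> s): 1 > 0.4, so result = 0.4
((((q -> s) -> r) -> s) -> p): 0.4 > 0.2, so result = 0.2
(((((q -> s) -> r) -> s) -> p) -> r): 0.2 ≤ 0.7, so result = 1
~p: Gödel ¬ of 0.2 = 0 (operand ≠ 0)
((((((q -> s) -> r) -> s) -> p) -> r) -> ~p): 1 > 0, so result = 0
(((((((q -> s) -> r) -> s) -> p) -> r) -> ~p) -> r): 0 ≤ 0.7, so result = 1
((((((((q -> s) -> r) -> s) -> p) -> r) -> ~p) -> r) -> r): 1 > 0.7, so result = 0.7
(((((((((q -> s) -> r) -> s) -> p) -> r) -> ~p) -> r) -> r) -> s): 0.7 > 0.4, so result = 0.4
((((((((((q -> s) -> r) -> s) -> p) -> r) -> ~p) -> r) -> r) -> s) -> r): 0.4 ≤ 0.7, so result = 1
(((((((((((q -> s) -> r) -> s) -> p) -> r) -> ~p) -> r) -> r) -> s) -> r) -> q): 1 > 0.9, so result = 0.9
((((((((((((q -> s) -> r) -> s) -> p) -> r) -> ~p) -> r) -> r) -> s) -> r) -> q) -> r): 0.9 > 0.7, so result = 0.7
(((((((((((((q -> s) -> r) -> s) -> p) -> r) -> ~p) -> r) -> r) -> s) -> r) -> q) -> r) -> q): 0.7 ≤ 0.9, so result = 1
((((((((((((((q -> s) -> r) -> s) -> p) -> r) -> ~p) -> r) -> r) -> s) -> r) -> q) -> r) -> q) -> p): 1 > 0.2, so result = 0.2
(((((((((((((((q -> s) -> r) -> s) -> p) -> r) -> ~p) -> r) -> r) -> s) -> r) -> q) -> r) -> q) -> p) -> r): 0.2 ≤ 0.7, so result = 1
((((((((((((((((q -> s) -> r) -> s) -> p) -> r) -> ~p) -> r) -> r) -> s) -> r) -> q) -> r) -> q) -> p) -> r) -> r): 1 > 0.7, so result = 0.7

0.70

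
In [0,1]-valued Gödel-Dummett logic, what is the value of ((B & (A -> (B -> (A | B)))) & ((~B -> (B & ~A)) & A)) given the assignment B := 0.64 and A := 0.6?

(A | B) = max(0.6, 0.64) = 0.64
(B -> (A | B)): 0.64 ≤ 0.64, so result = 1
(A -> (B -> (A | B))): 0.6 ≤ 1, so result = 1
(B & (A -> (B -> (A | B)))) = min(0.64, 1) = 0.64
~B: Gödel ¬ of 0.64 = 0 (operand ≠ 0)
~A: Gödel ¬ of 0.6 = 0 (operand ≠ 0)
(B & ~A) = min(0.64, 0) = 0
(~B -> (B & ~A)): 0 ≤ 0, so result = 1
((~B -> (B & ~A)) & A) = min(1, 0.6) = 0.6
((B & (A -> (B -> (A | B)))) & ((~B -> (B & ~A)) & A)) = min(0.64, 0.6) = 0.6

0.60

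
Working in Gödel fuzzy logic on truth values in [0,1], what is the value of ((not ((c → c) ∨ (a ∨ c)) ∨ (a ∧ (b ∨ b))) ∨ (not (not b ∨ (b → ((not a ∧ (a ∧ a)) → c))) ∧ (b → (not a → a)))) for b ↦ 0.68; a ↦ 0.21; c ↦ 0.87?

0.21

(c → c): 0.87 ≤ 0.87, so result = 1
(a ∨ c) = max(0.21, 0.87) = 0.87
((c → c) ∨ (a ∨ c)) = max(1, 0.87) = 1
not ((c → c) ∨ (a ∨ c)): Gödel ¬ of 1 = 0 (operand ≠ 0)
(b ∨ b) = max(0.68, 0.68) = 0.68
(a ∧ (b ∨ b)) = min(0.21, 0.68) = 0.21
(not ((c → c) ∨ (a ∨ c)) ∨ (a ∧ (b ∨ b))) = max(0, 0.21) = 0.21
not b: Gödel ¬ of 0.68 = 0 (operand ≠ 0)
not a: Gödel ¬ of 0.21 = 0 (operand ≠ 0)
(a ∧ a) = min(0.21, 0.21) = 0.21
(not a ∧ (a ∧ a)) = min(0, 0.21) = 0
((not a ∧ (a ∧ a)) → c): 0 ≤ 0.87, so result = 1
(b → ((not a ∧ (a ∧ a)) → c)): 0.68 ≤ 1, so result = 1
(not b ∨ (b → ((not a ∧ (a ∧ a)) → c))) = max(0, 1) = 1
not (not b ∨ (b → ((not a ∧ (a ∧ a)) → c))): Gödel ¬ of 1 = 0 (operand ≠ 0)
not a: Gödel ¬ of 0.21 = 0 (operand ≠ 0)
(not a → a): 0 ≤ 0.21, so result = 1
(b → (not a → a)): 0.68 ≤ 1, so result = 1
(not (not b ∨ (b → ((not a ∧ (a ∧ a)) → c))) ∧ (b → (not a → a))) = min(0, 1) = 0
((not ((c → c) ∨ (a ∨ c)) ∨ (a ∧ (b ∨ b))) ∨ (not (not b ∨ (b → ((not a ∧ (a ∧ a)) → c))) ∧ (b → (not a → a)))) = max(0.21, 0) = 0.21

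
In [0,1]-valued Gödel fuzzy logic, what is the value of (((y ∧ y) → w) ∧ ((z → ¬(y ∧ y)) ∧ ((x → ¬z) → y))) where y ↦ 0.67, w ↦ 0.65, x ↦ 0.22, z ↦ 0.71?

0.00

(y ∧ y) = min(0.67, 0.67) = 0.67
((y ∧ y) → w): 0.67 > 0.65, so result = 0.65
(y ∧ y) = min(0.67, 0.67) = 0.67
¬(y ∧ y): Gödel ¬ of 0.67 = 0 (operand ≠ 0)
(z → ¬(y ∧ y)): 0.71 > 0, so result = 0
¬z: Gödel ¬ of 0.71 = 0 (operand ≠ 0)
(x → ¬z): 0.22 > 0, so result = 0
((x → ¬z) → y): 0 ≤ 0.67, so result = 1
((z → ¬(y ∧ y)) ∧ ((x → ¬z) → y)) = min(0, 1) = 0
(((y ∧ y) → w) ∧ ((z → ¬(y ∧ y)) ∧ ((x → ¬z) → y))) = min(0.65, 0) = 0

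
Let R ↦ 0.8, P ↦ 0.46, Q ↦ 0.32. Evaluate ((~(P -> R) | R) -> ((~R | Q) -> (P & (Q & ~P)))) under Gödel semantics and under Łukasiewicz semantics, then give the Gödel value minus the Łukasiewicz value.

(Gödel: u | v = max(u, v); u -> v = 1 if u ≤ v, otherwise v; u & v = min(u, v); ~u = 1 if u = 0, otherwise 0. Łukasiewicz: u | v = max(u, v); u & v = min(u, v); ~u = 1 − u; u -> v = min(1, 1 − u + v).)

Gödel evaluation:
  (P -> R): 0.46 ≤ 0.8, so result = 1
  ~(P -> R): Gödel ¬ of 1 = 0 (operand ≠ 0)
  (~(P -> R) | R) = max(0, 0.8) = 0.8
  ~R: Gödel ¬ of 0.8 = 0 (operand ≠ 0)
  (~R | Q) = max(0, 0.32) = 0.32
  ~P: Gödel ¬ of 0.46 = 0 (operand ≠ 0)
  (Q & ~P) = min(0.32, 0) = 0
  (P & (Q & ~P)) = min(0.46, 0) = 0
  ((~R | Q) -> (P & (Q & ~P))): 0.32 > 0, so result = 0
  ((~(P -> R) | R) -> ((~R | Q) -> (P & (Q & ~P)))): 0.8 > 0, so result = 0
  Gödel value = 0
Łukasiewicz evaluation:
  (P -> R): min(1, 1 − 0.46 + 0.8) = 1
  ~(P -> R): Łukasiewicz ¬ gives 1 − 1 = 0
  (~(P -> R) | R) = max(0, 0.8) = 0.8
  ~R: Łukasiewicz ¬ gives 1 − 0.8 = 0.2
  (~R | Q) = max(0.2, 0.32) = 0.32
  ~P: Łukasiewicz ¬ gives 1 − 0.46 = 0.54
  (Q & ~P) = min(0.32, 0.54) = 0.32
  (P & (Q & ~P)) = min(0.46, 0.32) = 0.32
  ((~R | Q) -> (P & (Q & ~P))): min(1, 1 − 0.32 + 0.32) = 1
  ((~(P -> R) | R) -> ((~R | Q) -> (P & (Q & ~P)))): min(1, 1 − 0.8 + 1) = 1
  Łukasiewicz value = 1
Difference: 0 − 1 = -1.00

-1.00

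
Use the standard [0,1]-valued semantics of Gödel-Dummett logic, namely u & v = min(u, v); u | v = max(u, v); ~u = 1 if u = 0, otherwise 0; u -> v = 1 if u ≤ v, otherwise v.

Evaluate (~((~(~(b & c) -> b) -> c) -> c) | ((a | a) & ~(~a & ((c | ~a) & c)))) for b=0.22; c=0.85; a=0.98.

(b & c) = min(0.22, 0.85) = 0.22
~(b & c): Gödel ¬ of 0.22 = 0 (operand ≠ 0)
(~(b & c) -> b): 0 ≤ 0.22, so result = 1
~(~(b & c) -> b): Gödel ¬ of 1 = 0 (operand ≠ 0)
(~(~(b & c) -> b) -> c): 0 ≤ 0.85, so result = 1
((~(~(b & c) -> b) -> c) -> c): 1 > 0.85, so result = 0.85
~((~(~(b & c) -> b) -> c) -> c): Gödel ¬ of 0.85 = 0 (operand ≠ 0)
(a | a) = max(0.98, 0.98) = 0.98
~a: Gödel ¬ of 0.98 = 0 (operand ≠ 0)
~a: Gödel ¬ of 0.98 = 0 (operand ≠ 0)
(c | ~a) = max(0.85, 0) = 0.85
((c | ~a) & c) = min(0.85, 0.85) = 0.85
(~a & ((c | ~a) & c)) = min(0, 0.85) = 0
~(~a & ((c | ~a) & c)): Gödel ¬ of 0 = 1 (operand is 0)
((a | a) & ~(~a & ((c | ~a) & c))) = min(0.98, 1) = 0.98
(~((~(~(b & c) -> b) -> c) -> c) | ((a | a) & ~(~a & ((c | ~a) & c)))) = max(0, 0.98) = 0.98

0.98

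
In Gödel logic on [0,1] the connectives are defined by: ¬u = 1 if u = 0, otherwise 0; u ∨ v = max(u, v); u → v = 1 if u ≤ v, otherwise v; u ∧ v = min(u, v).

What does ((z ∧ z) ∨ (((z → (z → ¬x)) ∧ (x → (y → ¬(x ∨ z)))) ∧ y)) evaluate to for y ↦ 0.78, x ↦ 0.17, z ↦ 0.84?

0.84

(z ∧ z) = min(0.84, 0.84) = 0.84
¬x: Gödel ¬ of 0.17 = 0 (operand ≠ 0)
(z → ¬x): 0.84 > 0, so result = 0
(z → (z → ¬x)): 0.84 > 0, so result = 0
(x ∨ z) = max(0.17, 0.84) = 0.84
¬(x ∨ z): Gödel ¬ of 0.84 = 0 (operand ≠ 0)
(y → ¬(x ∨ z)): 0.78 > 0, so result = 0
(x → (y → ¬(x ∨ z))): 0.17 > 0, so result = 0
((z → (z → ¬x)) ∧ (x → (y → ¬(x ∨ z)))) = min(0, 0) = 0
(((z → (z → ¬x)) ∧ (x → (y → ¬(x ∨ z)))) ∧ y) = min(0, 0.78) = 0
((z ∧ z) ∨ (((z → (z → ¬x)) ∧ (x → (y → ¬(x ∨ z)))) ∧ y)) = max(0.84, 0) = 0.84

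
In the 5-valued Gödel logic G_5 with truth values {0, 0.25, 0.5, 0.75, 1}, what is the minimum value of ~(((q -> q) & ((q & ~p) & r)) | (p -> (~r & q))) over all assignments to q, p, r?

The minimum is attained at q = 0, p = 0, r = 0:
  (q -> q): 0 ≤ 0, so result = 1
  ~p: Gödel ¬ of 0 = 1 (operand is 0)
  (q & ~p) = min(0, 1) = 0
  ((q & ~p) & r) = min(0, 0) = 0
  ((q -> q) & ((q & ~p) & r)) = min(1, 0) = 0
  ~r: Gödel ¬ of 0 = 1 (operand is 0)
  (~r & q) = min(1, 0) = 0
  (p -> (~r & q)): 0 ≤ 0, so result = 1
  (((q -> q) & ((q & ~p) & r)) | (p -> (~r & q))) = max(0, 1) = 1
  ~(((q -> q) & ((q & ~p) & r)) | (p -> (~r & q))): Gödel ¬ of 1 = 0 (operand ≠ 0)
Checking all 125 assignments confirms none give a value below 0.00.

0.00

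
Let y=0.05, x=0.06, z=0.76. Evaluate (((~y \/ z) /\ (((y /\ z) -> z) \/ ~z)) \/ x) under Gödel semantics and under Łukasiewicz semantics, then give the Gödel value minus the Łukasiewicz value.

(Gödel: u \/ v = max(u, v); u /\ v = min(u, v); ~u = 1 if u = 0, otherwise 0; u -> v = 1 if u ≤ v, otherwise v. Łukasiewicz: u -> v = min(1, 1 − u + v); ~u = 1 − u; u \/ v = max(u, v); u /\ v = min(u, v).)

Gödel evaluation:
  ~y: Gödel ¬ of 0.05 = 0 (operand ≠ 0)
  (~y \/ z) = max(0, 0.76) = 0.76
  (y /\ z) = min(0.05, 0.76) = 0.05
  ((y /\ z) -> z): 0.05 ≤ 0.76, so result = 1
  ~z: Gödel ¬ of 0.76 = 0 (operand ≠ 0)
  (((y /\ z) -> z) \/ ~z) = max(1, 0) = 1
  ((~y \/ z) /\ (((y /\ z) -> z) \/ ~z)) = min(0.76, 1) = 0.76
  (((~y \/ z) /\ (((y /\ z) -> z) \/ ~z)) \/ x) = max(0.76, 0.06) = 0.76
  Gödel value = 0.76
Łukasiewicz evaluation:
  ~y: Łukasiewicz ¬ gives 1 − 0.05 = 0.95
  (~y \/ z) = max(0.95, 0.76) = 0.95
  (y /\ z) = min(0.05, 0.76) = 0.05
  ((y /\ z) -> z): min(1, 1 − 0.05 + 0.76) = 1
  ~z: Łukasiewicz ¬ gives 1 − 0.76 = 0.24
  (((y /\ z) -> z) \/ ~z) = max(1, 0.24) = 1
  ((~y \/ z) /\ (((y /\ z) -> z) \/ ~z)) = min(0.95, 1) = 0.95
  (((~y \/ z) /\ (((y /\ z) -> z) \/ ~z)) \/ x) = max(0.95, 0.06) = 0.95
  Łukasiewicz value = 0.95
Difference: 0.76 − 0.95 = -0.19

-0.19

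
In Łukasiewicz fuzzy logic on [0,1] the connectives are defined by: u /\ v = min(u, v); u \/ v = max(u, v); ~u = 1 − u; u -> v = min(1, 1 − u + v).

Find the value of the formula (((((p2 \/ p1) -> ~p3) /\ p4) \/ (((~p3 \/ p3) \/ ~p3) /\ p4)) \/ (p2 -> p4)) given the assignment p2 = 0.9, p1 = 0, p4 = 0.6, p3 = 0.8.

0.70

(p2 \/ p1) = max(0.9, 0) = 0.9
~p3: Łukasiewicz ¬ gives 1 − 0.8 = 0.2
((p2 \/ p1) -> ~p3): min(1, 1 − 0.9 + 0.2) = 0.3
(((p2 \/ p1) -> ~p3) /\ p4) = min(0.3, 0.6) = 0.3
~p3: Łukasiewicz ¬ gives 1 − 0.8 = 0.2
(~p3 \/ p3) = max(0.2, 0.8) = 0.8
~p3: Łukasiewicz ¬ gives 1 − 0.8 = 0.2
((~p3 \/ p3) \/ ~p3) = max(0.8, 0.2) = 0.8
(((~p3 \/ p3) \/ ~p3) /\ p4) = min(0.8, 0.6) = 0.6
((((p2 \/ p1) -> ~p3) /\ p4) \/ (((~p3 \/ p3) \/ ~p3) /\ p4)) = max(0.3, 0.6) = 0.6
(p2 -> p4): min(1, 1 − 0.9 + 0.6) = 0.7
(((((p2 \/ p1) -> ~p3) /\ p4) \/ (((~p3 \/ p3) \/ ~p3) /\ p4)) \/ (p2 -> p4)) = max(0.6, 0.7) = 0.7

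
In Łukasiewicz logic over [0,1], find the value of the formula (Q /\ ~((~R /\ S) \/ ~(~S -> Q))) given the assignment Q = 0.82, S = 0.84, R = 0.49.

~R: Łukasiewicz ¬ gives 1 − 0.49 = 0.51
(~R /\ S) = min(0.51, 0.84) = 0.51
~S: Łukasiewicz ¬ gives 1 − 0.84 = 0.16
(~S -> Q): min(1, 1 − 0.16 + 0.82) = 1
~(~S -> Q): Łukasiewicz ¬ gives 1 − 1 = 0
((~R /\ S) \/ ~(~S -> Q)) = max(0.51, 0) = 0.51
~((~R /\ S) \/ ~(~S -> Q)): Łukasiewicz ¬ gives 1 − 0.51 = 0.49
(Q /\ ~((~R /\ S) \/ ~(~S -> Q))) = min(0.82, 0.49) = 0.49

0.49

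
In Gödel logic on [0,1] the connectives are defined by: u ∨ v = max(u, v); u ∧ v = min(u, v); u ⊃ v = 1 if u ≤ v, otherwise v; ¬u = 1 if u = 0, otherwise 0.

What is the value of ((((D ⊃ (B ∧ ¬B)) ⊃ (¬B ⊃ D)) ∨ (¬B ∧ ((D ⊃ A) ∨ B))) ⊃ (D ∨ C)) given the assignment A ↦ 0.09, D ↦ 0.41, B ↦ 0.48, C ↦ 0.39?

0.41

¬B: Gödel ¬ of 0.48 = 0 (operand ≠ 0)
(B ∧ ¬B) = min(0.48, 0) = 0
(D ⊃ (B ∧ ¬B)): 0.41 > 0, so result = 0
¬B: Gödel ¬ of 0.48 = 0 (operand ≠ 0)
(¬B ⊃ D): 0 ≤ 0.41, so result = 1
((D ⊃ (B ∧ ¬B)) ⊃ (¬B ⊃ D)): 0 ≤ 1, so result = 1
¬B: Gödel ¬ of 0.48 = 0 (operand ≠ 0)
(D ⊃ A): 0.41 > 0.09, so result = 0.09
((D ⊃ A) ∨ B) = max(0.09, 0.48) = 0.48
(¬B ∧ ((D ⊃ A) ∨ B)) = min(0, 0.48) = 0
(((D ⊃ (B ∧ ¬B)) ⊃ (¬B ⊃ D)) ∨ (¬B ∧ ((D ⊃ A) ∨ B))) = max(1, 0) = 1
(D ∨ C) = max(0.41, 0.39) = 0.41
((((D ⊃ (B ∧ ¬B)) ⊃ (¬B ⊃ D)) ∨ (¬B ∧ ((D ⊃ A) ∨ B))) ⊃ (D ∨ C)): 1 > 0.41, so result = 0.41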